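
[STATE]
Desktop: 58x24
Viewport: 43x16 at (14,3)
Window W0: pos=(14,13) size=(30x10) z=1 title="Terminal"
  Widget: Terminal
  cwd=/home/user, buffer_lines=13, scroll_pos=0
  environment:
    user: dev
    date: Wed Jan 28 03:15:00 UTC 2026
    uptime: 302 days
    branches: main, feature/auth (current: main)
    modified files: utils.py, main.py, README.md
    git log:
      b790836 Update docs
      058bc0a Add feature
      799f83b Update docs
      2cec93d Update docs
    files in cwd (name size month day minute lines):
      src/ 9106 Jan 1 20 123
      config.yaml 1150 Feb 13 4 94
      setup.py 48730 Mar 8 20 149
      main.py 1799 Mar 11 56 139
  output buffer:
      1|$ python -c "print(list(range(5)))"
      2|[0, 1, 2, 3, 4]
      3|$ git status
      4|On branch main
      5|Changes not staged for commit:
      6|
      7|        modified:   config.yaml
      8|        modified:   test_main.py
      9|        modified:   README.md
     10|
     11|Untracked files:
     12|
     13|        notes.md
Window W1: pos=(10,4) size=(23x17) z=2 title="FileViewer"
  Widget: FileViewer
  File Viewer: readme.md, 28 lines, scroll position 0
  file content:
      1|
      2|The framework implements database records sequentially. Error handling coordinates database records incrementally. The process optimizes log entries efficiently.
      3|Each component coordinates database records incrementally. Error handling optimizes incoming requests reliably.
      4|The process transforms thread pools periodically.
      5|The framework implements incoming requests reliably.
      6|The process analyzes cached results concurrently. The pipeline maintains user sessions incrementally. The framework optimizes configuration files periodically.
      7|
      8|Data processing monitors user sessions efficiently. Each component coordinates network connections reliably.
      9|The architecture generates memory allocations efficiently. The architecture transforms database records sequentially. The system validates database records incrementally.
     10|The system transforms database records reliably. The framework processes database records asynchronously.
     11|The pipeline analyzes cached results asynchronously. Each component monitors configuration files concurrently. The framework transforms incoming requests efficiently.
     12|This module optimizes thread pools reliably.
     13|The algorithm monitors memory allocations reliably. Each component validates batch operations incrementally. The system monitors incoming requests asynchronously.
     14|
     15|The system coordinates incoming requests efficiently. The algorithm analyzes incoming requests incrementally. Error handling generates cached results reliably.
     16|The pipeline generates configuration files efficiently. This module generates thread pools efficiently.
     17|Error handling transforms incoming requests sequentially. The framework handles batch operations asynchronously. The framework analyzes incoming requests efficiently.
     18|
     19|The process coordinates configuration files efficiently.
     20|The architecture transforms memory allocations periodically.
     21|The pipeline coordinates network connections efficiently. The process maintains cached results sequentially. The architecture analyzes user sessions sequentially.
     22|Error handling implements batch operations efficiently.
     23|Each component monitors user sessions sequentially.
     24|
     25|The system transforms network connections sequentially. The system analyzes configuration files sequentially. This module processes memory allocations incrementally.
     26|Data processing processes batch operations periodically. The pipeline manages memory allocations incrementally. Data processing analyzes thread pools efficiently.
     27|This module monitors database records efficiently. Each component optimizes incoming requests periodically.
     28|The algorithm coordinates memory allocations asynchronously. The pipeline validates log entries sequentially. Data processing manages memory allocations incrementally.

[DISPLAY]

                                           
━━━━━━━━━━━━━━━━━━┓                        
leViewer          ┃                        
──────────────────┨                        
                 ▲┃                        
 framework implem█┃                        
h component coord░┃                        
 process transfor░┃                        
 framework implem░┃                        
 process analyzes░┃                        
                 ░┃━━━━━━━━━━┓             
a processing moni░┃          ┃             
 architecture gen░┃──────────┨             
 system transform░┃(list(rang┃             
 pipeline analyze░┃          ┃             
s module optimize░┃          ┃             


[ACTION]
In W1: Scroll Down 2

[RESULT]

                                           
━━━━━━━━━━━━━━━━━━┓                        
leViewer          ┃                        
──────────────────┨                        
h component coord▲┃                        
 process transfor░┃                        
 framework implem█┃                        
 process analyzes░┃                        
                 ░┃                        
a processing moni░┃                        
 architecture gen░┃━━━━━━━━━━┓             
 system transform░┃          ┃             
 pipeline analyze░┃──────────┨             
s module optimize░┃(list(rang┃             
 algorithm monito░┃          ┃             
                 ░┃          ┃             


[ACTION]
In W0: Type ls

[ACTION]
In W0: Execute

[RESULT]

                                           
━━━━━━━━━━━━━━━━━━┓                        
leViewer          ┃                        
──────────────────┨                        
h component coord▲┃                        
 process transfor░┃                        
 framework implem█┃                        
 process analyzes░┃                        
                 ░┃                        
a processing moni░┃                        
 architecture gen░┃━━━━━━━━━━┓             
 system transform░┃          ┃             
 pipeline analyze░┃──────────┨             
s module optimize░┃          ┃             
 algorithm monito░┃          ┃             
                 ░┃          ┃             


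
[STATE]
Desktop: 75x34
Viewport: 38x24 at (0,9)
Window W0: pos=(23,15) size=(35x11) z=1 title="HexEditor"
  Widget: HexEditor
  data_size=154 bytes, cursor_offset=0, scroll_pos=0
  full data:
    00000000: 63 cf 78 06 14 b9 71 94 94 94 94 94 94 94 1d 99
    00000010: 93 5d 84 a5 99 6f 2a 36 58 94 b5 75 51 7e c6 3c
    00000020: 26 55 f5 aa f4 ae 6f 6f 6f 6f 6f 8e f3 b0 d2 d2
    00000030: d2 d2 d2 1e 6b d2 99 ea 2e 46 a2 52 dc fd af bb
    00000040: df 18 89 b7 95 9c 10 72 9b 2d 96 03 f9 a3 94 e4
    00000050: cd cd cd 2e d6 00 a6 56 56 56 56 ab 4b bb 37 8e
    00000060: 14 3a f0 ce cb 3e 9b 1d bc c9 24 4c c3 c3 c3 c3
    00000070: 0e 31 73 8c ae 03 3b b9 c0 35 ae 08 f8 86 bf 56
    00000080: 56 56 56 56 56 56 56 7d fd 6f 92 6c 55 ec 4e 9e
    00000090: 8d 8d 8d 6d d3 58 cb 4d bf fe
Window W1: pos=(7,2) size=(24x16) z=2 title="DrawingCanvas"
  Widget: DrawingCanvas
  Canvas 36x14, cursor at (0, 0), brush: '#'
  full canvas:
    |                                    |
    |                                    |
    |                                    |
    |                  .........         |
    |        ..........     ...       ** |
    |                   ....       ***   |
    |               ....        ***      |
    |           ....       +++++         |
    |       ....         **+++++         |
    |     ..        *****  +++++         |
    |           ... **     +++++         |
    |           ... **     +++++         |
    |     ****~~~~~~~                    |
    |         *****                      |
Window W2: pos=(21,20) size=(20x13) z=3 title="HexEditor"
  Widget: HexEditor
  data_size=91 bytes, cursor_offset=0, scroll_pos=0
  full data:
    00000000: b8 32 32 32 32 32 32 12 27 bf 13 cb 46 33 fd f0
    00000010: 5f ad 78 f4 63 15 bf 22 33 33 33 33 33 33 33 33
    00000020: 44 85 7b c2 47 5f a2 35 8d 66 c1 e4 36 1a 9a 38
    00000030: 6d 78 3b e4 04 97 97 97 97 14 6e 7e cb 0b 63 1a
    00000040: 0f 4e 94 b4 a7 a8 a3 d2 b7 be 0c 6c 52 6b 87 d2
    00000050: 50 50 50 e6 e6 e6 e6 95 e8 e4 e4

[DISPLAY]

       ┃        ..........    ┃       
       ┃                   ...┃       
       ┃               ....   ┃       
       ┃           ....       ┃       
       ┃       ....         **┃       
       ┃     ..        *****  ┃       
       ┃           ... **     ┃━━━━━━━
       ┃           ... **     ┃tor    
       ┗━━━━━━━━━━━━━━━━━━━━━━┛───────
                       ┃00000000  63 c
                       ┃00000010  93 5
                     ┏━━━━━━━━━━━━━━━━
                     ┃ HexEditor      
                     ┠────────────────
                     ┃00000000  B8 32 
                     ┃00000010  5f ad 
                     ┃00000020  44 85 
                     ┃00000030  6d 78 
                     ┃00000040  0f 4e 
                     ┃00000050  50 50 
                     ┃                
                     ┃                
                     ┃                
                     ┗━━━━━━━━━━━━━━━━


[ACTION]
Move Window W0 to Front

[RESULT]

       ┃        ..........    ┃       
       ┃                   ...┃       
       ┃               ....   ┃       
       ┃           ....       ┃       
       ┃       ....         **┃       
       ┃     ..        *****  ┃       
       ┃           ... ┏━━━━━━━━━━━━━━
       ┃           ... ┃ HexEditor    
       ┗━━━━━━━━━━━━━━━┠──────────────
                       ┃00000000  63 c
                       ┃00000010  93 5
                     ┏━┃00000020  26 5
                     ┃ ┃00000030  d2 d
                     ┠─┃00000040  df 1
                     ┃0┃00000050  cd c
                     ┃0┃00000060  14 3
                     ┃0┗━━━━━━━━━━━━━━
                     ┃00000030  6d 78 
                     ┃00000040  0f 4e 
                     ┃00000050  50 50 
                     ┃                
                     ┃                
                     ┃                
                     ┗━━━━━━━━━━━━━━━━


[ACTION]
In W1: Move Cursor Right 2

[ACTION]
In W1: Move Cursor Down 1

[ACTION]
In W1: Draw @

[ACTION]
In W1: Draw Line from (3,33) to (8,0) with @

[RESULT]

       ┃        ..........    ┃       
       ┃                 @@@@@┃       
       ┃          @@@@@@@..   ┃       
       ┃    @@@@@@ ....       ┃       
       ┃@@@@   ....         **┃       
       ┃     ..        *****  ┃       
       ┃           ... ┏━━━━━━━━━━━━━━
       ┃           ... ┃ HexEditor    
       ┗━━━━━━━━━━━━━━━┠──────────────
                       ┃00000000  63 c
                       ┃00000010  93 5
                     ┏━┃00000020  26 5
                     ┃ ┃00000030  d2 d
                     ┠─┃00000040  df 1
                     ┃0┃00000050  cd c
                     ┃0┃00000060  14 3
                     ┃0┗━━━━━━━━━━━━━━
                     ┃00000030  6d 78 
                     ┃00000040  0f 4e 
                     ┃00000050  50 50 
                     ┃                
                     ┃                
                     ┃                
                     ┗━━━━━━━━━━━━━━━━


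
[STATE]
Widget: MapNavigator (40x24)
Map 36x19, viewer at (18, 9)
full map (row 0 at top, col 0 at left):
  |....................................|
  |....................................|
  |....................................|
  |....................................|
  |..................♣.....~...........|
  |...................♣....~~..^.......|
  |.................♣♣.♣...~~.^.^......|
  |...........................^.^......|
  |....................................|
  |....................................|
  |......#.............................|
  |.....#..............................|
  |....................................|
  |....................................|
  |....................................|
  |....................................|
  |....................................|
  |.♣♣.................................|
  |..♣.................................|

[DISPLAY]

                                        
                                        
                                        
  ....................................  
  ....................................  
  ....................................  
  ....................................  
  ..................♣.....~...........  
  ...................♣....~~..^.......  
  .................♣♣.♣...~~.^.^......  
  ...........................^.^......  
  ....................................  
  ..................@.................  
  ......#.............................  
  .....#..............................  
  ....................................  
  ....................................  
  ....................................  
  ....................................  
  ....................................  
  .♣♣.................................  
  ..♣.................................  
                                        
                                        


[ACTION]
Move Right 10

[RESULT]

                                        
                                        
                                        
............................            
............................            
............................            
............................            
..........♣.....~...........            
...........♣....~~..^.......            
.........♣♣.♣...~~.^.^......            
...................^.^......            
............................            
....................@.......            
............................            
............................            
............................            
............................            
............................            
............................            
............................            
............................            
............................            
                                        
                                        


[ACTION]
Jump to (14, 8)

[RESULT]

                                        
                                        
                                        
                                        
      ..................................
      ..................................
      ..................................
      ..................................
      ..................♣.....~.........
      ...................♣....~~..^.....
      .................♣♣.♣...~~.^.^....
      ...........................^.^....
      ..............@...................
      ..................................
      ......#...........................
      .....#............................
      ..................................
      ..................................
      ..................................
      ..................................
      ..................................
      .♣♣...............................
      ..♣...............................
                                        


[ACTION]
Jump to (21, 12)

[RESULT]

...................................     
...................................     
...................................     
...................................     
.................♣.....~...........     
..................♣....~~..^.......     
................♣♣.♣...~~.^.^......     
..........................^.^......     
...................................     
...................................     
.....#.............................     
....#..............................     
....................@..............     
...................................     
...................................     
...................................     
...................................     
♣♣.................................     
.♣.................................     
                                        
                                        
                                        
                                        
                                        


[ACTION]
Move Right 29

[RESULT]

.....................                   
.....................                   
.....................                   
.....................                   
...♣.....~...........                   
....♣....~~..^.......                   
..♣♣.♣...~~.^.^......                   
............^.^......                   
.....................                   
.....................                   
.....................                   
.....................                   
....................@                   
.....................                   
.....................                   
.....................                   
.....................                   
.....................                   
.....................                   
                                        
                                        
                                        
                                        
                                        


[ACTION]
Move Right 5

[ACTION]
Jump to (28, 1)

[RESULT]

                                        
                                        
                                        
                                        
                                        
                                        
                                        
                                        
                                        
                                        
                                        
............................            
....................@.......            
............................            
............................            
..........♣.....~...........            
...........♣....~~..^.......            
.........♣♣.♣...~~.^.^......            
...................^.^......            
............................            
............................            
............................            
............................            
............................            


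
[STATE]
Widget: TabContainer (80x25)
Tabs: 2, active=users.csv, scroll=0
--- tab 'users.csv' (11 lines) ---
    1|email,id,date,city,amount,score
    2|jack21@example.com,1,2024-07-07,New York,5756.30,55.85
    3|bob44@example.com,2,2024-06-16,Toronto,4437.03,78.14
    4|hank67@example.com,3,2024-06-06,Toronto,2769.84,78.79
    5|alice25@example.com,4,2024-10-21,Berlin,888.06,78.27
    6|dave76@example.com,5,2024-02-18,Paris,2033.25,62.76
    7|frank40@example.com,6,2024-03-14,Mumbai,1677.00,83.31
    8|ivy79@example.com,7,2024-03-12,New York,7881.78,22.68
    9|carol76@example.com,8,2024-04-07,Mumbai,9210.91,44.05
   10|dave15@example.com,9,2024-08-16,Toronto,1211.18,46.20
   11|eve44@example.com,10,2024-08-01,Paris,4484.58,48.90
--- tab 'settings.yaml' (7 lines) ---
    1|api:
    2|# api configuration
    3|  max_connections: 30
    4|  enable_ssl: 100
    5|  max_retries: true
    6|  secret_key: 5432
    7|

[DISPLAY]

[users.csv]│ settings.yaml                                                      
────────────────────────────────────────────────────────────────────────────────
email,id,date,city,amount,score                                                 
jack21@example.com,1,2024-07-07,New York,5756.30,55.85                          
bob44@example.com,2,2024-06-16,Toronto,4437.03,78.14                            
hank67@example.com,3,2024-06-06,Toronto,2769.84,78.79                           
alice25@example.com,4,2024-10-21,Berlin,888.06,78.27                            
dave76@example.com,5,2024-02-18,Paris,2033.25,62.76                             
frank40@example.com,6,2024-03-14,Mumbai,1677.00,83.31                           
ivy79@example.com,7,2024-03-12,New York,7881.78,22.68                           
carol76@example.com,8,2024-04-07,Mumbai,9210.91,44.05                           
dave15@example.com,9,2024-08-16,Toronto,1211.18,46.20                           
eve44@example.com,10,2024-08-01,Paris,4484.58,48.90                             
                                                                                
                                                                                
                                                                                
                                                                                
                                                                                
                                                                                
                                                                                
                                                                                
                                                                                
                                                                                
                                                                                
                                                                                


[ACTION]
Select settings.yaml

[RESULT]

 users.csv │[settings.yaml]                                                     
────────────────────────────────────────────────────────────────────────────────
api:                                                                            
# api configuration                                                             
  max_connections: 30                                                           
  enable_ssl: 100                                                               
  max_retries: true                                                             
  secret_key: 5432                                                              
                                                                                
                                                                                
                                                                                
                                                                                
                                                                                
                                                                                
                                                                                
                                                                                
                                                                                
                                                                                
                                                                                
                                                                                
                                                                                
                                                                                
                                                                                
                                                                                
                                                                                


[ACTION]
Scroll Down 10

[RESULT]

 users.csv │[settings.yaml]                                                     
────────────────────────────────────────────────────────────────────────────────
                                                                                
                                                                                
                                                                                
                                                                                
                                                                                
                                                                                
                                                                                
                                                                                
                                                                                
                                                                                
                                                                                
                                                                                
                                                                                
                                                                                
                                                                                
                                                                                
                                                                                
                                                                                
                                                                                
                                                                                
                                                                                
                                                                                
                                                                                


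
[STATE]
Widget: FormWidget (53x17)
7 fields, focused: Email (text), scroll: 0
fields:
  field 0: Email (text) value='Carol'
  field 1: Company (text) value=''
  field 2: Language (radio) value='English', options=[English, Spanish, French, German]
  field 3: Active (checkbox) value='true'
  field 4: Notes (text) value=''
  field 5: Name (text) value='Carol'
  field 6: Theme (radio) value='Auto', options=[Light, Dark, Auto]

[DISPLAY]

> Email:      [Carol                                ]
  Company:    [                                     ]
  Language:   (●) English  ( ) Spanish  ( ) French  (
  Active:     [x]                                    
  Notes:      [                                     ]
  Name:       [Carol                                ]
  Theme:      ( ) Light  ( ) Dark  (●) Auto          
                                                     
                                                     
                                                     
                                                     
                                                     
                                                     
                                                     
                                                     
                                                     
                                                     


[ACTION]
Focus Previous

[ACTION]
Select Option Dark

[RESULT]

  Email:      [Carol                                ]
  Company:    [                                     ]
  Language:   (●) English  ( ) Spanish  ( ) French  (
  Active:     [x]                                    
  Notes:      [                                     ]
  Name:       [Carol                                ]
> Theme:      ( ) Light  (●) Dark  ( ) Auto          
                                                     
                                                     
                                                     
                                                     
                                                     
                                                     
                                                     
                                                     
                                                     
                                                     


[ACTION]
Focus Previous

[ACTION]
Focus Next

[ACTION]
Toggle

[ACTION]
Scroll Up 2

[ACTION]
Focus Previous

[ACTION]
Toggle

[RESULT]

  Email:      [Carol                                ]
  Company:    [                                     ]
  Language:   (●) English  ( ) Spanish  ( ) French  (
  Active:     [x]                                    
  Notes:      [                                     ]
> Name:       [Carol                                ]
  Theme:      ( ) Light  (●) Dark  ( ) Auto          
                                                     
                                                     
                                                     
                                                     
                                                     
                                                     
                                                     
                                                     
                                                     
                                                     


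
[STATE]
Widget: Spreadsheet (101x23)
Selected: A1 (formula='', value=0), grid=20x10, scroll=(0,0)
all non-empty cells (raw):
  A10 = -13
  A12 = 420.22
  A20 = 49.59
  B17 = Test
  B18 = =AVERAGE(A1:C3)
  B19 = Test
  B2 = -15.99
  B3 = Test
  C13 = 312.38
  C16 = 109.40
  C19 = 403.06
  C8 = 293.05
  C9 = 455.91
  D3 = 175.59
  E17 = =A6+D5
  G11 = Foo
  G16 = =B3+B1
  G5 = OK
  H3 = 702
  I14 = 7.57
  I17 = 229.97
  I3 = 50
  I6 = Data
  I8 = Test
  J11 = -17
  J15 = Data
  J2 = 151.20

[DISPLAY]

A1:                                                                                                  
       A       B       C       D       E       F       G       H       I       J                     
-----------------------------------------------------------------------------------------------------
  1      [0]       0       0       0       0       0       0       0       0       0                 
  2        0  -15.99       0       0       0       0       0       0       0  151.20                 
  3        0Test           0  175.59       0       0       0     702      50       0                 
  4        0       0       0       0       0       0       0       0       0       0                 
  5        0       0       0       0       0       0OK             0       0       0                 
  6        0       0       0       0       0       0       0       0Data           0                 
  7        0       0       0       0       0       0       0       0       0       0                 
  8        0       0  293.05       0       0       0       0       0Test           0                 
  9        0       0  455.91       0       0       0       0       0       0       0                 
 10      -13       0       0       0       0       0       0       0       0       0                 
 11        0       0       0       0       0       0Foo            0       0     -17                 
 12   420.22       0       0       0       0       0       0       0       0       0                 
 13        0       0  312.38       0       0       0       0       0       0       0                 
 14        0       0       0       0       0       0       0       0    7.57       0                 
 15        0       0       0       0       0       0       0       0       0Data                     
 16        0       0  109.40       0       0       0#ERR!          0       0       0                 
 17        0Test           0       0       0       0       0       0  229.97       0                 
 18        0   -2.00       0       0       0       0       0       0       0       0                 
 19        0Test      403.06       0       0       0       0       0       0       0                 
 20    49.59       0       0       0       0       0       0       0       0       0                 


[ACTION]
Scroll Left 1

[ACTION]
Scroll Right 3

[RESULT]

A1:                                                                                                  
       D       E       F       G       H       I       J                                             
-----------------------------------------------------------------------------------------------------
  1        0       0       0       0       0       0       0                                         
  2        0       0       0       0       0       0  151.20                                         
  3   175.59       0       0       0     702      50       0                                         
  4        0       0       0       0       0       0       0                                         
  5        0       0       0OK             0       0       0                                         
  6        0       0       0       0       0Data           0                                         
  7        0       0       0       0       0       0       0                                         
  8        0       0       0       0       0Test           0                                         
  9        0       0       0       0       0       0       0                                         
 10        0       0       0       0       0       0       0                                         
 11        0       0       0Foo            0       0     -17                                         
 12        0       0       0       0       0       0       0                                         
 13        0       0       0       0       0       0       0                                         
 14        0       0       0       0       0    7.57       0                                         
 15        0       0       0       0       0       0Data                                             
 16        0       0       0#ERR!          0       0       0                                         
 17        0       0       0       0       0  229.97       0                                         
 18        0       0       0       0       0       0       0                                         
 19        0       0       0       0       0       0       0                                         
 20        0       0       0       0       0       0       0                                         


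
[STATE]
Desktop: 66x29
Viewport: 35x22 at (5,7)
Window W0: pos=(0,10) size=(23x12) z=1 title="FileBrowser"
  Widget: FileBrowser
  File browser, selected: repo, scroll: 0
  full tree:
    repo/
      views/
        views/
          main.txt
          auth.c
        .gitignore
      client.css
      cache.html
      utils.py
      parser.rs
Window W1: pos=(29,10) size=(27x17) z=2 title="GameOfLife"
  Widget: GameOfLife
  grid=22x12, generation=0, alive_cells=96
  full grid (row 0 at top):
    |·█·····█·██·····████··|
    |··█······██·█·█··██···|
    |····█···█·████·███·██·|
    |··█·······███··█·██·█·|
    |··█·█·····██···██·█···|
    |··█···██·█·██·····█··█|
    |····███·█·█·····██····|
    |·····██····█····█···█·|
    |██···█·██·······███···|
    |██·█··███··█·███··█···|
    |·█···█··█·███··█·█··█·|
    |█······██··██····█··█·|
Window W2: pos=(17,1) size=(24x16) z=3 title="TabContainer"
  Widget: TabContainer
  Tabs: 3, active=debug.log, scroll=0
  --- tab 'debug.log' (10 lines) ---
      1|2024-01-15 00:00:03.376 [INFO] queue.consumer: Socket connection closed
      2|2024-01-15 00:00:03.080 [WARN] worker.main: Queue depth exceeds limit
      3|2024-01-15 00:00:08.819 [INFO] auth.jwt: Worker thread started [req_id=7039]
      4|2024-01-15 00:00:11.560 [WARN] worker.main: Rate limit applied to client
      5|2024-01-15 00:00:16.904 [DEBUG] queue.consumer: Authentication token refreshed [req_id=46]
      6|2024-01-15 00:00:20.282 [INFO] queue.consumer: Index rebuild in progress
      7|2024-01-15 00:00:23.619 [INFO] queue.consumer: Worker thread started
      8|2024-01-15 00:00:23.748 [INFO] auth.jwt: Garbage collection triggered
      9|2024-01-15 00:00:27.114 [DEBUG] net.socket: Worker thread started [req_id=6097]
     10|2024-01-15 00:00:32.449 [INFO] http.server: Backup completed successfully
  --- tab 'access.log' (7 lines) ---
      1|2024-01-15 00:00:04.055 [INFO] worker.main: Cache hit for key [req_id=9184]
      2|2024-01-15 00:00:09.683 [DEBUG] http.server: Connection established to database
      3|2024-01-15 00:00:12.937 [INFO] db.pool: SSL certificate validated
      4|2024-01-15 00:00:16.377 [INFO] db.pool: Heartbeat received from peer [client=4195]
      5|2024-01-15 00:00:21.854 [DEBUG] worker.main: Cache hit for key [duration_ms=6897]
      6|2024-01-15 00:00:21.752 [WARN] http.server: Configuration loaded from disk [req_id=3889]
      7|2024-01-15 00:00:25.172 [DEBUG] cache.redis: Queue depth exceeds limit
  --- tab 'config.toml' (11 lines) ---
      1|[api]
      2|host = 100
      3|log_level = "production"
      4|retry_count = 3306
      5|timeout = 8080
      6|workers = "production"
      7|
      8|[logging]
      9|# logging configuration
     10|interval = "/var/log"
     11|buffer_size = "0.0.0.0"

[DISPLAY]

            ┃2024-01-15 00:00:03.08
            ┃2024-01-15 00:00:08.81
            ┃2024-01-15 00:00:11.56
━━━━━━━━━━━━┃2024-01-15 00:00:16.90
eBrowser    ┃2024-01-15 00:00:20.28
────────────┃2024-01-15 00:00:23.61
] repo/     ┃2024-01-15 00:00:23.74
[+] views/  ┃2024-01-15 00:00:27.11
client.css  ┃2024-01-15 00:00:32.44
cache.html  ┗━━━━━━━━━━━━━━━━━━━━━━
utils.py         ┃      ┃··█·······
parser.rs        ┃      ┃··█·█·····
                 ┃      ┃··█···██·█
                 ┃      ┃····███·█·
━━━━━━━━━━━━━━━━━┛      ┃·····██···
                        ┃██···█·██·
                        ┃██·█··███·
                        ┃·█···█··█·
                        ┃█······██·
                        ┗━━━━━━━━━━
                                   
                                   


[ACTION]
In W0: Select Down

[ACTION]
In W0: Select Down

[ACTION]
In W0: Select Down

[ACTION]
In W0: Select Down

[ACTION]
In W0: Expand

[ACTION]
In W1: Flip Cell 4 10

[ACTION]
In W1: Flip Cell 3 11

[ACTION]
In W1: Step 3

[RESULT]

            ┃2024-01-15 00:00:03.08
            ┃2024-01-15 00:00:08.81
            ┃2024-01-15 00:00:11.56
━━━━━━━━━━━━┃2024-01-15 00:00:16.90
eBrowser    ┃2024-01-15 00:00:20.28
────────────┃2024-01-15 00:00:23.61
] repo/     ┃2024-01-15 00:00:23.74
[+] views/  ┃2024-01-15 00:00:27.11
client.css  ┃2024-01-15 00:00:32.44
cache.html  ┗━━━━━━━━━━━━━━━━━━━━━━
utils.py         ┃      ┃··········
parser.rs        ┃      ┃······█···
                 ┃      ┃····█·····
                 ┃      ┃··██·█····
━━━━━━━━━━━━━━━━━┛      ┃···█·····█
                        ┃██······█·
                        ┃···█·█··█·
                        ┃········█·
                        ┃········██
                        ┗━━━━━━━━━━
                                   
                                   
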